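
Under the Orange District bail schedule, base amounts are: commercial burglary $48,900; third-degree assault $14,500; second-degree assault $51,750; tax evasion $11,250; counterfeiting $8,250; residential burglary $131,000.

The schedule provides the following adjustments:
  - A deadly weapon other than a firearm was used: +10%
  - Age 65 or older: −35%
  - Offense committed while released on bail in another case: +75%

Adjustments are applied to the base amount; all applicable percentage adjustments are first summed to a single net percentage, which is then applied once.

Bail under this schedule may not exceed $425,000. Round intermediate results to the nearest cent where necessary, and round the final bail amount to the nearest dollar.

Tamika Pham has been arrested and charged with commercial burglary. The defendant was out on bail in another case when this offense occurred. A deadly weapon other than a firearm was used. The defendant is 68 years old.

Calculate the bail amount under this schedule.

Base amounts from the schedule: commercial burglary $48,900.
Single charge. Combined base = $48,900.
Net percentage adjustment: +10% −35% +75% = +50%. $48,900 × 1.5 = $73,350.
$73,350 is within the $425,000 maximum.

$73,350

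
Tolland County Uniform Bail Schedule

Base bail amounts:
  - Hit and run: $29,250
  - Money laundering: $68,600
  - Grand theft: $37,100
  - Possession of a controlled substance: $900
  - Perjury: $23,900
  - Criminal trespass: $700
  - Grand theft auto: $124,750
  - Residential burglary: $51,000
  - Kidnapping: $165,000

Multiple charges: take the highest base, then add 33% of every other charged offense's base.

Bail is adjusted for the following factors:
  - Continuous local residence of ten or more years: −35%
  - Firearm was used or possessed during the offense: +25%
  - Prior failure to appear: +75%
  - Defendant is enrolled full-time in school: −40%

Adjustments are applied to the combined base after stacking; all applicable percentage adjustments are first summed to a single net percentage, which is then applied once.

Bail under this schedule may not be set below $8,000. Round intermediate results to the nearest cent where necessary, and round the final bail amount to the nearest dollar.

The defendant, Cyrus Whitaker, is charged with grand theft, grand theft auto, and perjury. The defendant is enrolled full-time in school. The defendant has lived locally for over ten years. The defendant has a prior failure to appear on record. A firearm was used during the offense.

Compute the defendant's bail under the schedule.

$181,100

Base amounts from the schedule: grand theft $37,100; grand theft auto $124,750; perjury $23,900.
Stacking rule: highest base plus 33% of each additional charge. Highest is grand theft auto at $124,750. Additional: $37,100 × 33% = $12,243; $23,900 × 33% = $7,887. Combined base = $124,750 + $20,130 = $144,880.
Net percentage adjustment: −35% +25% +75% −40% = +25%. $144,880 × 1.25 = $181,100.
$181,100 is at or above the $8,000 minimum.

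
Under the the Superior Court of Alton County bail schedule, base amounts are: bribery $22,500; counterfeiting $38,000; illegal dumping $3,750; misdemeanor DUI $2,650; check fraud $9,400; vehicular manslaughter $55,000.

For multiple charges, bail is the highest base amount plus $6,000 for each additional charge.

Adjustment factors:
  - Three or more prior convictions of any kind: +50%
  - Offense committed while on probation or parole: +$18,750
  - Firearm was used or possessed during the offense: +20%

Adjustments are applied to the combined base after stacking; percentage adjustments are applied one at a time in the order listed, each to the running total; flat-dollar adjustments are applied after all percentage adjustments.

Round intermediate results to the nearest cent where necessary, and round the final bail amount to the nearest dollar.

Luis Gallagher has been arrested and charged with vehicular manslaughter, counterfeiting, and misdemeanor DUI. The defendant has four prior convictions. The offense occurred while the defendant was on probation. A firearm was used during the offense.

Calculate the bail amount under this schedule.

$139,350

Base amounts from the schedule: vehicular manslaughter $55,000; counterfeiting $38,000; misdemeanor DUI $2,650.
Stacking rule: highest base plus $6,000 per additional charge. Highest is vehicular manslaughter at $55,000; 2 additional charges → +$12,000. Combined base = $67,000.
Three or more prior convictions of any kind (+50%): $67,000 × 1.5 = $100,500.
Firearm was used or possessed during the offense (+20%): $100,500 × 1.2 = $120,600.
Offense committed while on probation or parole (+$18,750 flat): $120,600 + $18,750 = $139,350.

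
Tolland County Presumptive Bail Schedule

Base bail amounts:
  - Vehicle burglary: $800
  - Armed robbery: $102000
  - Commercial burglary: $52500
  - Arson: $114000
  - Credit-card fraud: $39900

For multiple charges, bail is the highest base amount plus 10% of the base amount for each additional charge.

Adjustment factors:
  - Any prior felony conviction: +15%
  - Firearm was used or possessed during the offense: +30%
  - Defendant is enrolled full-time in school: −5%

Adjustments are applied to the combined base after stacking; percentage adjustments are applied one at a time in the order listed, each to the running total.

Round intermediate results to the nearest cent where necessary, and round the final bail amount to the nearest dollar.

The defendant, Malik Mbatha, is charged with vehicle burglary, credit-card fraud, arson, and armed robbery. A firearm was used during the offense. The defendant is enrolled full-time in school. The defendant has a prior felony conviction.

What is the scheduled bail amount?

$182175

Base amounts from the schedule: vehicle burglary $800; credit-card fraud $39900; arson $114000; armed robbery $102000.
Stacking rule: highest base plus 10% of each additional charge. Highest is arson at $114000. Additional: $800 × 10% = $80; $39900 × 10% = $3990; $102000 × 10% = $10200. Combined base = $114000 + $14270 = $128270.
Any prior felony conviction (+15%): $128270 × 1.15 = $147510.50.
Firearm was used or possessed during the offense (+30%): $147510.50 × 1.3 = $191763.65.
Defendant is enrolled full-time in school (−5%): $191763.65 × 0.95 = $182175.47.
Rounded to the nearest dollar: $182175.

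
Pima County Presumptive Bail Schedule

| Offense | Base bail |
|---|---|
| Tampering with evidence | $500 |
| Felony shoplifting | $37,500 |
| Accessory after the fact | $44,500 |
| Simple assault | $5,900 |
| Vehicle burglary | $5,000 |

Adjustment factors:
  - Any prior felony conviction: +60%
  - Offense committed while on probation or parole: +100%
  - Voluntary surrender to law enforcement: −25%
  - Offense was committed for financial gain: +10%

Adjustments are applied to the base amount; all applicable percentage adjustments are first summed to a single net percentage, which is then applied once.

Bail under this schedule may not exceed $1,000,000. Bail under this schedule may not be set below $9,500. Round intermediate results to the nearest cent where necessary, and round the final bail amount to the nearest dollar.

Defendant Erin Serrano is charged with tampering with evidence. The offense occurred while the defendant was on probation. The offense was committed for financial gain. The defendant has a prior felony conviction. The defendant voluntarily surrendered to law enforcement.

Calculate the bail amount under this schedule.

$9,500

Base amounts from the schedule: tampering with evidence $500.
Single charge. Combined base = $500.
Net percentage adjustment: +60% +100% −25% +10% = +145%. $500 × 2.45 = $1,225.
$1,225 is within the $1,000,000 maximum.
Result $1,225 is below the minimum of $9,500; bail is set at the minimum $9,500.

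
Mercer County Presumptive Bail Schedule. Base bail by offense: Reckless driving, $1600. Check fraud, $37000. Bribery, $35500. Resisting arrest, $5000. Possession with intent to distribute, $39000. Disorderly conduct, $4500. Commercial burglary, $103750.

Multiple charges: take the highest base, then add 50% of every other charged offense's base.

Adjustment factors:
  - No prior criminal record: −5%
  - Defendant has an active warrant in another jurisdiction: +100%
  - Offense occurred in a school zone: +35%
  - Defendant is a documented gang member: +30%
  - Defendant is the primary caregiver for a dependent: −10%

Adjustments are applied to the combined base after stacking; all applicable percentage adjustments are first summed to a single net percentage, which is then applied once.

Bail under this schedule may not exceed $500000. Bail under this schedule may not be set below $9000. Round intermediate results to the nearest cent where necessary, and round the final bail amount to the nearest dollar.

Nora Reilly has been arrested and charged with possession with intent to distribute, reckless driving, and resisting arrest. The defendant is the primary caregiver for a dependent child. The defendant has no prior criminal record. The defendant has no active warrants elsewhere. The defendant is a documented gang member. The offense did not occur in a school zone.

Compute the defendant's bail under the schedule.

Base amounts from the schedule: possession with intent to distribute $39000; reckless driving $1600; resisting arrest $5000.
Stacking rule: highest base plus 50% of each additional charge. Highest is possession with intent to distribute at $39000. Additional: $1600 × 50% = $800; $5000 × 50% = $2500. Combined base = $39000 + $3300 = $42300.
Net percentage adjustment: −5% +30% −10% = +15%. $42300 × 1.15 = $48645.
$48645 is within the $500000 maximum.
$48645 is at or above the $9000 minimum.

$48645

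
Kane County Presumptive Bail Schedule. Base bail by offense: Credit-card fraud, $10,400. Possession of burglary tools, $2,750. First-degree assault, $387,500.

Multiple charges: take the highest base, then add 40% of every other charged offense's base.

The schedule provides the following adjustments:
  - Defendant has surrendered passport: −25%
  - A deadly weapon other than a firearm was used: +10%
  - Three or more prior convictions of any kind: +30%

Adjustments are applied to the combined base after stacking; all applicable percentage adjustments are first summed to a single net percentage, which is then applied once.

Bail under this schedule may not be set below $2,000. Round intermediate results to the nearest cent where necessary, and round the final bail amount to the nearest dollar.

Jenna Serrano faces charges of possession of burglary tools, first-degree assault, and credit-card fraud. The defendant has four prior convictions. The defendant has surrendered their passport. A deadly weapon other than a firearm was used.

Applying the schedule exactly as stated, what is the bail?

Base amounts from the schedule: possession of burglary tools $2,750; first-degree assault $387,500; credit-card fraud $10,400.
Stacking rule: highest base plus 40% of each additional charge. Highest is first-degree assault at $387,500. Additional: $2,750 × 40% = $1,100; $10,400 × 40% = $4,160. Combined base = $387,500 + $5,260 = $392,760.
Net percentage adjustment: −25% +10% +30% = +15%. $392,760 × 1.15 = $451,674.
$451,674 is at or above the $2,000 minimum.

$451,674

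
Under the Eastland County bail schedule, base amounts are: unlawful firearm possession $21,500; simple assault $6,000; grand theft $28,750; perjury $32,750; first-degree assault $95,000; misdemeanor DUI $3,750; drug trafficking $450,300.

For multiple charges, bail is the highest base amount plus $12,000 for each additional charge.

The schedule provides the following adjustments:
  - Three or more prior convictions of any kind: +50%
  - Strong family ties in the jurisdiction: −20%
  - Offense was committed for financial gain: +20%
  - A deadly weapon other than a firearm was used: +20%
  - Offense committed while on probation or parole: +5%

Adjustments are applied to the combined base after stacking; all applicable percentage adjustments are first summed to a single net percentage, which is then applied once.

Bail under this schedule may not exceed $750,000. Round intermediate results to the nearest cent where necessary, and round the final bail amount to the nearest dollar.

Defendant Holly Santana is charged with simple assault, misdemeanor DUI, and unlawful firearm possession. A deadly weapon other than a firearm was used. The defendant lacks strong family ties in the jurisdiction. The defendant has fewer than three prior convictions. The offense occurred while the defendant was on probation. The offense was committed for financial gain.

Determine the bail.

Base amounts from the schedule: simple assault $6,000; misdemeanor DUI $3,750; unlawful firearm possession $21,500.
Stacking rule: highest base plus $12,000 per additional charge. Highest is unlawful firearm possession at $21,500; 2 additional charges → +$24,000. Combined base = $45,500.
Net percentage adjustment: +20% +20% +5% = +45%. $45,500 × 1.45 = $65,975.
$65,975 is within the $750,000 maximum.

$65,975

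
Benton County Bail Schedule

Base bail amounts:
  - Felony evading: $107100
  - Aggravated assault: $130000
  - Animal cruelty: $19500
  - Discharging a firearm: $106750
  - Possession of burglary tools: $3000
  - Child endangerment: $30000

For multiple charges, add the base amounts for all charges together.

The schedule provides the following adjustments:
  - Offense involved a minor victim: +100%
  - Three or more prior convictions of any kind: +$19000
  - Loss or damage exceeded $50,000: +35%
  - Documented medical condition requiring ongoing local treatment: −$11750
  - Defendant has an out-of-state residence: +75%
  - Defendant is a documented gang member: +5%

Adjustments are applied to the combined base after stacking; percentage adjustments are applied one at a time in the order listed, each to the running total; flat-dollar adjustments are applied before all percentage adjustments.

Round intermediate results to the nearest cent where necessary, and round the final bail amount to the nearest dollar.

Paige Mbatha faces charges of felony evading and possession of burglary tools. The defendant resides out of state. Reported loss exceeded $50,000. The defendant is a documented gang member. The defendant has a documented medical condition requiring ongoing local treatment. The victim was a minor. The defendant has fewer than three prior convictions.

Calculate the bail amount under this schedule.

$487939

Base amounts from the schedule: felony evading $107100; possession of burglary tools $3000.
Stacking rule: sum of all bases. $107100 + $3000 = $110100.
Documented medical condition requiring ongoing local treatment (−$11750 flat): $110100 − $11750 = $98350.
Offense involved a minor victim (+100%): $98350 × 2 = $196700.
Loss or damage exceeded $50,000 (+35%): $196700 × 1.35 = $265545.
Defendant has an out-of-state residence (+75%): $265545 × 1.75 = $464703.75.
Defendant is a documented gang member (+5%): $464703.75 × 1.05 = $487938.94.
Rounded to the nearest dollar: $487939.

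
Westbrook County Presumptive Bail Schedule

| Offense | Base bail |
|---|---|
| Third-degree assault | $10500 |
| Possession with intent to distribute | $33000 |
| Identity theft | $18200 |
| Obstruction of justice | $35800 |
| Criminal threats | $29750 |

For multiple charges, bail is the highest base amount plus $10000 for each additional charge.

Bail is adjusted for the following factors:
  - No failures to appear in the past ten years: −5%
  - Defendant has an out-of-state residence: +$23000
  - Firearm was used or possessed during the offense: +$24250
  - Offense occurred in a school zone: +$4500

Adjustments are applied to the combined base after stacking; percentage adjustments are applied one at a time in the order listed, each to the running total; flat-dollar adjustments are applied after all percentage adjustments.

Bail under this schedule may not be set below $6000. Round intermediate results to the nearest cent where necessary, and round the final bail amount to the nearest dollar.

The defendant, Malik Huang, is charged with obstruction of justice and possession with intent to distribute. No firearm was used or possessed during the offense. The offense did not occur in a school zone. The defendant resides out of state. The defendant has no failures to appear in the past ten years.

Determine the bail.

Base amounts from the schedule: obstruction of justice $35800; possession with intent to distribute $33000.
Stacking rule: highest base plus $10000 per additional charge. Highest is obstruction of justice at $35800; 1 additional charge → +$10000. Combined base = $45800.
No failures to appear in the past ten years (−5%): $45800 × 0.95 = $43510.
Defendant has an out-of-state residence (+$23000 flat): $43510 + $23000 = $66510.
$66510 is at or above the $6000 minimum.

$66510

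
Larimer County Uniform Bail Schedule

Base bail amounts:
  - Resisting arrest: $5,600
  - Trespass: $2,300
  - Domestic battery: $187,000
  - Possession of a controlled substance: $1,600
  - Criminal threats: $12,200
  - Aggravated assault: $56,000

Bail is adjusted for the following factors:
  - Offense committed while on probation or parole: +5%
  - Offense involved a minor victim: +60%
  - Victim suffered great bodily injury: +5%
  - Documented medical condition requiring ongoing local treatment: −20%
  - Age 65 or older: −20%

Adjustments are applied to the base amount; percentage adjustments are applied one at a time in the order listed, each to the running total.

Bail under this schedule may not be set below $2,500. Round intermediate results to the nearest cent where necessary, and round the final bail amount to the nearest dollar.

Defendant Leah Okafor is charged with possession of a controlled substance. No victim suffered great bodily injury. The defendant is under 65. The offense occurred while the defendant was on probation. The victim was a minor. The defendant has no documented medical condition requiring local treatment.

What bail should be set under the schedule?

Base amounts from the schedule: possession of a controlled substance $1,600.
Single charge. Combined base = $1,600.
Offense committed while on probation or parole (+5%): $1,600 × 1.05 = $1,680.
Offense involved a minor victim (+60%): $1,680 × 1.6 = $2,688.
$2,688 is at or above the $2,500 minimum.

$2,688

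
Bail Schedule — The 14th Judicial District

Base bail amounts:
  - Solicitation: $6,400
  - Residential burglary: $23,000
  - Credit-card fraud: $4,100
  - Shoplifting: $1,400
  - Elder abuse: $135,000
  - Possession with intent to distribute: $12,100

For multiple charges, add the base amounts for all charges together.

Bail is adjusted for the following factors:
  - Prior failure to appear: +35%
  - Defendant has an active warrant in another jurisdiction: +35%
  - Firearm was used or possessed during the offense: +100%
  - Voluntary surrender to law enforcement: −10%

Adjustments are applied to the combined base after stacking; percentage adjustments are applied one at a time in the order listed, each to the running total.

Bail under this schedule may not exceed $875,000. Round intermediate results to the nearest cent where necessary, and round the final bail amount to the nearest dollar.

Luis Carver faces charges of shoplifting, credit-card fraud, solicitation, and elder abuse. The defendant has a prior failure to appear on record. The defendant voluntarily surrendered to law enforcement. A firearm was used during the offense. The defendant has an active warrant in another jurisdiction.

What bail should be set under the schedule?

Base amounts from the schedule: shoplifting $1,400; credit-card fraud $4,100; solicitation $6,400; elder abuse $135,000.
Stacking rule: sum of all bases. $1,400 + $4,100 + $6,400 + $135,000 = $146,900.
Prior failure to appear (+35%): $146,900 × 1.35 = $198,315.
Defendant has an active warrant in another jurisdiction (+35%): $198,315 × 1.35 = $267,725.25.
Firearm was used or possessed during the offense (+100%): $267,725.25 × 2 = $535,450.50.
Voluntary surrender to law enforcement (−10%): $535,450.50 × 0.9 = $481,905.45.
$481,905.45 is within the $875,000 maximum.
Rounded to the nearest dollar: $481,905.

$481,905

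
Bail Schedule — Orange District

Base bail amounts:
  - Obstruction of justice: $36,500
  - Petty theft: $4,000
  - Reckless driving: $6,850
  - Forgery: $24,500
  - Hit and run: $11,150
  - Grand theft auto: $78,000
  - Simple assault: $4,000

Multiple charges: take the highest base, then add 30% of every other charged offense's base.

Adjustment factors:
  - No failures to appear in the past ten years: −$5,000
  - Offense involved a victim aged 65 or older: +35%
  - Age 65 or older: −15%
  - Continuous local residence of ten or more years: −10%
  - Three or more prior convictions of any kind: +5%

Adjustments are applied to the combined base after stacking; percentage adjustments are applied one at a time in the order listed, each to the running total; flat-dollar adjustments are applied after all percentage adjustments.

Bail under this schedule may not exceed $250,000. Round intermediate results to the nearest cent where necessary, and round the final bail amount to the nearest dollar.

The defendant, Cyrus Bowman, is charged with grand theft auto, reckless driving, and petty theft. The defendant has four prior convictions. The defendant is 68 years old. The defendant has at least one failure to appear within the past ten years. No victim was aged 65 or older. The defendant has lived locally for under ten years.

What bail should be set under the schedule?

Base amounts from the schedule: grand theft auto $78,000; reckless driving $6,850; petty theft $4,000.
Stacking rule: highest base plus 30% of each additional charge. Highest is grand theft auto at $78,000. Additional: $6,850 × 30% = $2,055; $4,000 × 30% = $1,200. Combined base = $78,000 + $3,255 = $81,255.
Age 65 or older (−15%): $81,255 × 0.85 = $69,066.75.
Three or more prior convictions of any kind (+5%): $69,066.75 × 1.05 = $72,520.09.
$72,520.09 is within the $250,000 maximum.
Rounded to the nearest dollar: $72,520.

$72,520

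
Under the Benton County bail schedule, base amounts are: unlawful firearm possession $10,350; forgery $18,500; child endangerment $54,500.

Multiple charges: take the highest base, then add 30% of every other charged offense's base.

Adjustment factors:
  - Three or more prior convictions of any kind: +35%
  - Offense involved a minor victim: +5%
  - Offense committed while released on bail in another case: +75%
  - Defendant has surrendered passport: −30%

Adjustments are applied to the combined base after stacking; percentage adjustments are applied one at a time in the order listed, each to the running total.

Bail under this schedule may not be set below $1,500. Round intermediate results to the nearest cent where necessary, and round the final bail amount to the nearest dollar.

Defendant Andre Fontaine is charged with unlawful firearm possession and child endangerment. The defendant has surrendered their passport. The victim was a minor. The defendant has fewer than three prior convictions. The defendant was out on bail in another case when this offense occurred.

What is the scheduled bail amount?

$74,094

Base amounts from the schedule: unlawful firearm possession $10,350; child endangerment $54,500.
Stacking rule: highest base plus 30% of each additional charge. Highest is child endangerment at $54,500. Additional: $10,350 × 30% = $3,105. Combined base = $54,500 + $3,105 = $57,605.
Offense involved a minor victim (+5%): $57,605 × 1.05 = $60,485.25.
Offense committed while released on bail in another case (+75%): $60,485.25 × 1.75 = $105,849.19.
Defendant has surrendered passport (−30%): $105,849.19 × 0.7 = $74,094.43.
$74,094.43 is at or above the $1,500 minimum.
Rounded to the nearest dollar: $74,094.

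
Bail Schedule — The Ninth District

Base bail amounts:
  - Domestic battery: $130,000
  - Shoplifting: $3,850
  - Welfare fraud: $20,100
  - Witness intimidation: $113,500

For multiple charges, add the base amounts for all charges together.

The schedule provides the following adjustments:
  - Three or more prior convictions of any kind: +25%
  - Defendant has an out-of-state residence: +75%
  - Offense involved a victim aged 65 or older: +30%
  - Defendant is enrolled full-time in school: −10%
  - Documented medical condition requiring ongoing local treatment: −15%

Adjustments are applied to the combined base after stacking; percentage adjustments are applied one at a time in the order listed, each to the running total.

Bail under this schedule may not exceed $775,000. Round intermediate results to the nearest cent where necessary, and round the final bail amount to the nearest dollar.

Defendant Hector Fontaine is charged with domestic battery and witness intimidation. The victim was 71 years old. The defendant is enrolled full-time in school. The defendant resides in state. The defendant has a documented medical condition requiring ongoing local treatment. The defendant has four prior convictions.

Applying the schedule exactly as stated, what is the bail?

Base amounts from the schedule: domestic battery $130,000; witness intimidation $113,500.
Stacking rule: sum of all bases. $130,000 + $113,500 = $243,500.
Three or more prior convictions of any kind (+25%): $243,500 × 1.25 = $304,375.
Offense involved a victim aged 65 or older (+30%): $304,375 × 1.3 = $395,687.50.
Defendant is enrolled full-time in school (−10%): $395,687.50 × 0.9 = $356,118.75.
Documented medical condition requiring ongoing local treatment (−15%): $356,118.75 × 0.85 = $302,700.94.
$302,700.94 is within the $775,000 maximum.
Rounded to the nearest dollar: $302,701.

$302,701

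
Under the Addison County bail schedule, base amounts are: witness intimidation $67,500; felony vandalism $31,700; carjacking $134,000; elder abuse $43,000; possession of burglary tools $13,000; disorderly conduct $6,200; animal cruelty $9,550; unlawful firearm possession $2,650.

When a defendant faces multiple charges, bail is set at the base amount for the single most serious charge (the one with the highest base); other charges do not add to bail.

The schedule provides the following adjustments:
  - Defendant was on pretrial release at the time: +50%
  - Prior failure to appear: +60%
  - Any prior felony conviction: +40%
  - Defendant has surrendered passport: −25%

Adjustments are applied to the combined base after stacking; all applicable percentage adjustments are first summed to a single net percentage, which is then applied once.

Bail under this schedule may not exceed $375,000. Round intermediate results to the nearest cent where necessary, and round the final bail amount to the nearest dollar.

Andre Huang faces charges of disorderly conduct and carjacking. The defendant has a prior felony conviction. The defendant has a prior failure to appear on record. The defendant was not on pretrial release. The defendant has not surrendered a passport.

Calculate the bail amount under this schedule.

Base amounts from the schedule: disorderly conduct $6,200; carjacking $134,000.
Stacking rule: use the highest base only. Highest is carjacking at $134,000. Combined base = $134,000.
Net percentage adjustment: +60% +40% = +100%. $134,000 × 2 = $268,000.
$268,000 is within the $375,000 maximum.

$268,000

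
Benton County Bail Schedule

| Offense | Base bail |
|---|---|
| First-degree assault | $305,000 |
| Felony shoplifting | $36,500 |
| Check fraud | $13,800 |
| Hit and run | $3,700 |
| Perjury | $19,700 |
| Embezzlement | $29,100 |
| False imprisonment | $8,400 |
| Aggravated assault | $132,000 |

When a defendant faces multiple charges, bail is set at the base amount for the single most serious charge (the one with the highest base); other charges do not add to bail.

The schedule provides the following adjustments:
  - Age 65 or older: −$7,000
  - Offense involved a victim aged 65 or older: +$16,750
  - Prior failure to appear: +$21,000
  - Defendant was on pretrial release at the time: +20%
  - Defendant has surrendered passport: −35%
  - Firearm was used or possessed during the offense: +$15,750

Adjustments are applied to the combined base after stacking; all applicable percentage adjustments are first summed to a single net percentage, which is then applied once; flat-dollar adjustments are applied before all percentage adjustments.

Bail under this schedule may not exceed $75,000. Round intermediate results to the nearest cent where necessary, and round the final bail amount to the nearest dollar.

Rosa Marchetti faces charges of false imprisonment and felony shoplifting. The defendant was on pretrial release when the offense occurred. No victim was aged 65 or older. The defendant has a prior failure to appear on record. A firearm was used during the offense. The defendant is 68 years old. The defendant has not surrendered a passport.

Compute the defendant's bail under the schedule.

Base amounts from the schedule: false imprisonment $8,400; felony shoplifting $36,500.
Stacking rule: use the highest base only. Highest is felony shoplifting at $36,500. Combined base = $36,500.
Age 65 or older (−$7,000 flat): $36,500 − $7,000 = $29,500.
Prior failure to appear (+$21,000 flat): $29,500 + $21,000 = $50,500.
Firearm was used or possessed during the offense (+$15,750 flat): $50,500 + $15,750 = $66,250.
Defendant was on pretrial release at the time (+20%): $66,250 × 1.2 = $79,500.
Result $79,500 exceeds the maximum of $75,000; bail is capped at $75,000.

$75,000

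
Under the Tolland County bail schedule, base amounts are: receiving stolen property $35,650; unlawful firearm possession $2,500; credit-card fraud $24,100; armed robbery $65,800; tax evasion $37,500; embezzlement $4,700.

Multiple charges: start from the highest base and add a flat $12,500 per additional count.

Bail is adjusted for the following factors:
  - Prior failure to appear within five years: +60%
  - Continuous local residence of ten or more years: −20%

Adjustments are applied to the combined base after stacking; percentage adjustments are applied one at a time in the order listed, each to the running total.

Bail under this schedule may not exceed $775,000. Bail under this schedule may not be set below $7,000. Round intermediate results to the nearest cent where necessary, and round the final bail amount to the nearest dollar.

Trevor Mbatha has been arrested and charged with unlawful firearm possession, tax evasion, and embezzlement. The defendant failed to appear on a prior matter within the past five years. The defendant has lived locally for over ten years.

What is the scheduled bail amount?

$80,000

Base amounts from the schedule: unlawful firearm possession $2,500; tax evasion $37,500; embezzlement $4,700.
Stacking rule: highest base plus $12,500 per additional charge. Highest is tax evasion at $37,500; 2 additional charges → +$25,000. Combined base = $62,500.
Prior failure to appear within five years (+60%): $62,500 × 1.6 = $100,000.
Continuous local residence of ten or more years (−20%): $100,000 × 0.8 = $80,000.
$80,000 is within the $775,000 maximum.
$80,000 is at or above the $7,000 minimum.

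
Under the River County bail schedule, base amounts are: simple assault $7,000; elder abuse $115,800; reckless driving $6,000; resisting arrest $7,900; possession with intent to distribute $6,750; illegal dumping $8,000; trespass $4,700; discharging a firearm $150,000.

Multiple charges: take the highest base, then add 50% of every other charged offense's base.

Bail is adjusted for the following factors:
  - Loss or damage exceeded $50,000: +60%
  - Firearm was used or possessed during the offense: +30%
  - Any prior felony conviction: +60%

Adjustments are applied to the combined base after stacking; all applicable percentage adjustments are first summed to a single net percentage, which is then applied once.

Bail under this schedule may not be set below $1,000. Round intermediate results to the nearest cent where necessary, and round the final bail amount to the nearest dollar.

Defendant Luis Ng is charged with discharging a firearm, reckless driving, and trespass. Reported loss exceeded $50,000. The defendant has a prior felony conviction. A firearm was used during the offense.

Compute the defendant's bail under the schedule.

Base amounts from the schedule: discharging a firearm $150,000; reckless driving $6,000; trespass $4,700.
Stacking rule: highest base plus 50% of each additional charge. Highest is discharging a firearm at $150,000. Additional: $6,000 × 50% = $3,000; $4,700 × 50% = $2,350. Combined base = $150,000 + $5,350 = $155,350.
Net percentage adjustment: +60% +30% +60% = +150%. $155,350 × 2.5 = $388,375.
$388,375 is at or above the $1,000 minimum.

$388,375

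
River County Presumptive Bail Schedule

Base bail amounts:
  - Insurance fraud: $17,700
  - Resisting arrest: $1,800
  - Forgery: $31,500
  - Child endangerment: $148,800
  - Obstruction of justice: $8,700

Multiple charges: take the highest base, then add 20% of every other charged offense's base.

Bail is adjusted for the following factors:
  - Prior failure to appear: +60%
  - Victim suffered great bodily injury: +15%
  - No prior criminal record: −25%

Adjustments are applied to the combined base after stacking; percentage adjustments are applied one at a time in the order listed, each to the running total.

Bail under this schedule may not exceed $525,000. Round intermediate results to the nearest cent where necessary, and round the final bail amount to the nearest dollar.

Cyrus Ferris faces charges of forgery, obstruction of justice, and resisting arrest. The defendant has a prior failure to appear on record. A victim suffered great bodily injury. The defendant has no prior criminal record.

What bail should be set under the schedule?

Base amounts from the schedule: forgery $31,500; obstruction of justice $8,700; resisting arrest $1,800.
Stacking rule: highest base plus 20% of each additional charge. Highest is forgery at $31,500. Additional: $8,700 × 20% = $1,740; $1,800 × 20% = $360. Combined base = $31,500 + $2,100 = $33,600.
Prior failure to appear (+60%): $33,600 × 1.6 = $53,760.
Victim suffered great bodily injury (+15%): $53,760 × 1.15 = $61,824.
No prior criminal record (−25%): $61,824 × 0.75 = $46,368.
$46,368 is within the $525,000 maximum.

$46,368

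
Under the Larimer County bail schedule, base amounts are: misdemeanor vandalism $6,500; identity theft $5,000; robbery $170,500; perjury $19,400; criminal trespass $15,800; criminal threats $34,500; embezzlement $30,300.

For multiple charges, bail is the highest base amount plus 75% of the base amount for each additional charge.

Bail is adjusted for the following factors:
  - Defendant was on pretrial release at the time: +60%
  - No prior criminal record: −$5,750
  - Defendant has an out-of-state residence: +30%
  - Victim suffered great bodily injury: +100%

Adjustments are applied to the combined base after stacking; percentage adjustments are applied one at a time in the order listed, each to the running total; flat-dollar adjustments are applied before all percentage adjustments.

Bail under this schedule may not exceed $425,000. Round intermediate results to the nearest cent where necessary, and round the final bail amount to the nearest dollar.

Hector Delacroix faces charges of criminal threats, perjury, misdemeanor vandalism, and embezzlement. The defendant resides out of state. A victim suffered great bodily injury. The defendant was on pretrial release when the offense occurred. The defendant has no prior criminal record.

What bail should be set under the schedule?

Base amounts from the schedule: criminal threats $34,500; perjury $19,400; misdemeanor vandalism $6,500; embezzlement $30,300.
Stacking rule: highest base plus 75% of each additional charge. Highest is criminal threats at $34,500. Additional: $19,400 × 75% = $14,550; $6,500 × 75% = $4,875; $30,300 × 75% = $22,725. Combined base = $34,500 + $42,150 = $76,650.
No prior criminal record (−$5,750 flat): $76,650 − $5,750 = $70,900.
Defendant was on pretrial release at the time (+60%): $70,900 × 1.6 = $113,440.
Defendant has an out-of-state residence (+30%): $113,440 × 1.3 = $147,472.
Victim suffered great bodily injury (+100%): $147,472 × 2 = $294,944.
$294,944 is within the $425,000 maximum.

$294,944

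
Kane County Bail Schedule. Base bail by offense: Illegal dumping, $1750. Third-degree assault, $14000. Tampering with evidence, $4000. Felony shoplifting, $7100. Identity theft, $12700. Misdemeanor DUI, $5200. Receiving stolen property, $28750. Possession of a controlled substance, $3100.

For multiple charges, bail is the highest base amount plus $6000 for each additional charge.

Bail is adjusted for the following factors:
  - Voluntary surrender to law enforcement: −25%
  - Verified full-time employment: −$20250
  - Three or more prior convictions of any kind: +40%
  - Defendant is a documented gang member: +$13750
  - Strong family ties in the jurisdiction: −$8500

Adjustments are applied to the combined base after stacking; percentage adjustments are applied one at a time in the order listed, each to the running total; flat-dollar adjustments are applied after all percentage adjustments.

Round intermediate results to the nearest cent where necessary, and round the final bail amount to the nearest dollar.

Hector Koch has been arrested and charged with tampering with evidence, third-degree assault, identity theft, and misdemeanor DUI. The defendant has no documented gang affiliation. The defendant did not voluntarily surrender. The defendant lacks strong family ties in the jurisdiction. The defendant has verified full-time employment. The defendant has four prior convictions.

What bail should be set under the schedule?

$24550

Base amounts from the schedule: tampering with evidence $4000; third-degree assault $14000; identity theft $12700; misdemeanor DUI $5200.
Stacking rule: highest base plus $6000 per additional charge. Highest is third-degree assault at $14000; 3 additional charges → +$18000. Combined base = $32000.
Three or more prior convictions of any kind (+40%): $32000 × 1.4 = $44800.
Verified full-time employment (−$20250 flat): $44800 − $20250 = $24550.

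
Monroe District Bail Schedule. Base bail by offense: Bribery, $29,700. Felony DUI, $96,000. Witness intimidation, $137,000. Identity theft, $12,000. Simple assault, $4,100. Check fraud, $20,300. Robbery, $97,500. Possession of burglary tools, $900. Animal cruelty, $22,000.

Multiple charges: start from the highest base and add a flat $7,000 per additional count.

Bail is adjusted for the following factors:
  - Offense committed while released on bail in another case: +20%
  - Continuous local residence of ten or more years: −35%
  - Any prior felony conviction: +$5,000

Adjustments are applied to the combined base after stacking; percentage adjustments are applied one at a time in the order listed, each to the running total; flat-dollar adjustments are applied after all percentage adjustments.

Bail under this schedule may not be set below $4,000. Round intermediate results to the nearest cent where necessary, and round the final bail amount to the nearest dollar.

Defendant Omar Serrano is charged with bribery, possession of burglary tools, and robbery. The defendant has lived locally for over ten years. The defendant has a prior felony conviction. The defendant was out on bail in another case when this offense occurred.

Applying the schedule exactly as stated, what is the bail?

$91,970

Base amounts from the schedule: bribery $29,700; possession of burglary tools $900; robbery $97,500.
Stacking rule: highest base plus $7,000 per additional charge. Highest is robbery at $97,500; 2 additional charges → +$14,000. Combined base = $111,500.
Offense committed while released on bail in another case (+20%): $111,500 × 1.2 = $133,800.
Continuous local residence of ten or more years (−35%): $133,800 × 0.65 = $86,970.
Any prior felony conviction (+$5,000 flat): $86,970 + $5,000 = $91,970.
$91,970 is at or above the $4,000 minimum.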